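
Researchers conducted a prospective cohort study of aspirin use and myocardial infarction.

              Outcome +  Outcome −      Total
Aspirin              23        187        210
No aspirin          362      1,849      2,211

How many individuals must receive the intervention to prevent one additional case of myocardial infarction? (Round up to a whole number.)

19

Risk in treated group = 23/210 = 0.10952; risk in control = 362/2211 = 0.16373.
Absolute risk reduction = 0.16373 − 0.10952 = 0.05420
NNT = 1 / ARR = 1 / 0.05420 = 18.449 → round up → 19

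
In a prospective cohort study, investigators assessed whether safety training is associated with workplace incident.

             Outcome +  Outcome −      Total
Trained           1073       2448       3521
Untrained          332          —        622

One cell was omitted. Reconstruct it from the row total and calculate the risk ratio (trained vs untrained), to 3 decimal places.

The missing cell is in the unexposed row: 622 − 332 = 290.
So a = 1073, b = 2448, c = 332, d = 290.
RR = [a/(a+b)] / [c/(c+d)] = (1073/3521) / (332/622) = 0.30474/0.53376 = 0.57093

0.571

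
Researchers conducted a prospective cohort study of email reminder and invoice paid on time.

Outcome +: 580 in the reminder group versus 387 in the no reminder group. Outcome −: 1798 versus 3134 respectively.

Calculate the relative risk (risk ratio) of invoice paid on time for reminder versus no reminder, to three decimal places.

2.219

From the description: a = 580, b = 1798, c = 387, d = 3134.
Risk in exposed = 580/2378 = 0.24390; risk in unexposed = 387/3521 = 0.10991.
RR = 0.24390 / 0.10991 = 2.21907
The risk among the exposed is 2.22 times that among the unexposed.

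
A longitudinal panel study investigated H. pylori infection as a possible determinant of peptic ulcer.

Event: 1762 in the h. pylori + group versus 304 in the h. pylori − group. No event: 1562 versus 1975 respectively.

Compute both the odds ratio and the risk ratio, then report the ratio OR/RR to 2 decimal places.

From the description: a = 1762, b = 1562, c = 304, d = 1975.
OR = (1762·1975)/(1562·304) = 3479950/474848 = 7.32856
Risk in exposed = 1762/3324 = 0.53008; risk in unexposed = 304/2279 = 0.13339; RR = 3.97389
OR/RR = 7.32856 / 3.97389 = 1.84418
The outcome is not rare, so the OR lies further from 1 than the RR.

1.84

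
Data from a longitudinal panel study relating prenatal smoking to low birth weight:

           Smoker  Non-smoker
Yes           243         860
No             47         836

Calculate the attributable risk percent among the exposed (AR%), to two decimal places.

Reading the table with exposure as columns: a = 243 (Smoker, case), b = 47 (Smoker, non-case), c = 860 (Non-smoker, case), d = 836.
Risk in exposed = 243/290 = 0.83793; risk in unexposed = 860/1696 = 0.50708.
RR = 0.83793/0.50708 = 1.65248
AR% = (RR − 1)/RR × 100 = (1.65248 − 1)/1.65248 × 100 = 39.4848%

39.48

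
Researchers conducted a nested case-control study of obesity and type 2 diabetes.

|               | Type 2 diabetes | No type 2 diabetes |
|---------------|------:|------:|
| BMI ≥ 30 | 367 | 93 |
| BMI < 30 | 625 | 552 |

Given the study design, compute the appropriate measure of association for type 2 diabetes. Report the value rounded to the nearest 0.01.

Cells: a = 367, b = 93, c = 625, d = 552.
This is a nested case-control study: participants were sampled on outcome status, so risks in the source population cannot be estimated directly — relative risk is not valid here. The odds ratio is the appropriate measure.
OR = (a·d)/(b·c) = (367 × 552) / (93 × 625) = 202584 / 58125 = 3.48532

3.49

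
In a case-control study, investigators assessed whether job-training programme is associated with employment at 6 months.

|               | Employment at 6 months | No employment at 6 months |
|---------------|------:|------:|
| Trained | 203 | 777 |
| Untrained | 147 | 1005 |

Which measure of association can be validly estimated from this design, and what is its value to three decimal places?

Cells: a = 203, b = 777, c = 147, d = 1005.
This is a case-control study: participants were sampled on outcome status, so risks in the source population cannot be estimated directly — relative risk is not valid here. The odds ratio is the appropriate measure.
OR = (a·d)/(b·c) = (203 × 1005) / (777 × 147) = 204015 / 114219 = 1.78617

1.786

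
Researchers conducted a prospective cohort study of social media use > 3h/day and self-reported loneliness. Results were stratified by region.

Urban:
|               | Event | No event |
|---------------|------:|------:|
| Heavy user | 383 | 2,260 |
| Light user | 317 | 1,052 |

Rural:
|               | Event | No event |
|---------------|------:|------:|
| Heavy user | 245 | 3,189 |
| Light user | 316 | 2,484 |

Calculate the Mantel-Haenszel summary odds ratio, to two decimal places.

0.58

OR_MH = Σ(aᵢdᵢ/nᵢ) / Σ(bᵢcᵢ/nᵢ), where nᵢ is the stratum total.
Stratum 1 (Urban): n = 4012; a·d/n = 383·1052/4012 = 100.4277; b·c/n = 2260·317/4012 = 178.5693
Stratum 2 (Rural): n = 6234; a·d/n = 245·2484/6234 = 97.6227; b·c/n = 3189·316/6234 = 161.6497
OR_MH = (100.4277 + 97.6227) / (178.5693 + 161.6497) = 198.0504 / 340.2190 = 0.58213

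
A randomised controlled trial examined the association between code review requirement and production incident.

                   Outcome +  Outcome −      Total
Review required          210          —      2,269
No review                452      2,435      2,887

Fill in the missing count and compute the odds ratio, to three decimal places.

0.549

The missing cell is in the exposed row: 2269 − 210 = 2059.
So a = 210, b = 2059, c = 452, d = 2435.
OR = (a·d)/(b·c) = (210 × 2435) / (2059 × 452) = 511350 / 930668 = 0.54944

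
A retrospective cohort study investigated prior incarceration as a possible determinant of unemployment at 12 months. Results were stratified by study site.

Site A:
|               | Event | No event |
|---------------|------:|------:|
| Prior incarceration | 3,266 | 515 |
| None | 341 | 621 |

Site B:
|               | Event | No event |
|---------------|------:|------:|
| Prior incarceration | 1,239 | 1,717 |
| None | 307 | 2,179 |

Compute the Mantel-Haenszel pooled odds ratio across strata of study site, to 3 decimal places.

OR_MH = Σ(aᵢdᵢ/nᵢ) / Σ(bᵢcᵢ/nᵢ), where nᵢ is the stratum total.
Stratum 1 (Site A): n = 4743; a·d/n = 3266·621/4743 = 427.6167; b·c/n = 515·341/4743 = 37.0261
Stratum 2 (Site B): n = 5442; a·d/n = 1239·2179/5442 = 496.1009; b·c/n = 1717·307/5442 = 96.8613
OR_MH = (427.6167 + 496.1009) / (37.0261 + 96.8613) = 923.7176 / 133.8874 = 6.89921

6.899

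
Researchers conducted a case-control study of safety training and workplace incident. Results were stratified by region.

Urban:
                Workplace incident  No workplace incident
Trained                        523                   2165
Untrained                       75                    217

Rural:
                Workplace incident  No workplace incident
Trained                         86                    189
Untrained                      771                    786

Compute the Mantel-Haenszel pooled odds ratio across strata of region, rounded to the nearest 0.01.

OR_MH = Σ(aᵢdᵢ/nᵢ) / Σ(bᵢcᵢ/nᵢ), where nᵢ is the stratum total.
Stratum 1 (Urban): n = 2980; a·d/n = 523·217/2980 = 38.0842; b·c/n = 2165·75/2980 = 54.4883
Stratum 2 (Rural): n = 1832; a·d/n = 86·786/1832 = 36.8974; b·c/n = 189·771/1832 = 79.5409
OR_MH = (38.0842 + 36.8974) / (54.4883 + 79.5409) = 74.9816 / 134.0292 = 0.55944

0.56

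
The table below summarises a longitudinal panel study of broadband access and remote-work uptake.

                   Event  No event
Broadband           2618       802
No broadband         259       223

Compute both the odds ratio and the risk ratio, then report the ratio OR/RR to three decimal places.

1.973

Cells: a = 2618, b = 802, c = 259, d = 223.
OR = (2618·223)/(802·259) = 583814/207718 = 2.81061
Risk in exposed = 2618/3420 = 0.76550; risk in unexposed = 259/482 = 0.53734; RR = 1.42459
OR/RR = 2.81061 / 1.42459 = 1.97292
The outcome is not rare, so the OR lies further from 1 than the RR.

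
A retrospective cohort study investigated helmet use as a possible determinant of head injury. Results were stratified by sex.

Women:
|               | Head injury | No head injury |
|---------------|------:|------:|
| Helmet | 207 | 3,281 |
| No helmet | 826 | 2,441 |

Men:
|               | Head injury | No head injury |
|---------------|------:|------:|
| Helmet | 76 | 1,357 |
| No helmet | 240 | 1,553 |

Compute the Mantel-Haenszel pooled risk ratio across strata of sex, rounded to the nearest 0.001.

RR_MH = Σ(aᵢ·n₀ᵢ/nᵢ) / Σ(cᵢ·n₁ᵢ/nᵢ), with n₁ᵢ = aᵢ+bᵢ (exposed), n₀ᵢ = cᵢ+dᵢ (unexposed), nᵢ = n₁ᵢ+n₀ᵢ.
Stratum 1 (Women): n₁ = 3488, n₀ = 3267, n = 6755; a·n₀/n = 207·3267/6755 = 100.1138; c·n₁/n = 826·3488/6755 = 426.5119
Stratum 2 (Men): n₁ = 1433, n₀ = 1793, n = 3226; a·n₀/n = 76·1793/3226 = 42.2405; c·n₁/n = 240·1433/3226 = 106.6088
RR_MH = (100.1138 + 42.2405) / (426.5119 + 106.6088) = 142.3544 / 533.1207 = 0.26702

0.267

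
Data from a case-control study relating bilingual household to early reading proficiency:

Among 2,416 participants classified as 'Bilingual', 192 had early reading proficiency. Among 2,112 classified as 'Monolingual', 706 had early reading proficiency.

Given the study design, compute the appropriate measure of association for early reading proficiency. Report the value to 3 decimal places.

From the description: a = 192, b = 2224, c = 706, d = 1406.
This is a case-control study: participants were sampled on outcome status, so risks in the source population cannot be estimated directly — relative risk is not valid here. The odds ratio is the appropriate measure.
OR = (a·d)/(b·c) = (192 × 1406) / (2224 × 706) = 269952 / 1570144 = 0.17193

0.172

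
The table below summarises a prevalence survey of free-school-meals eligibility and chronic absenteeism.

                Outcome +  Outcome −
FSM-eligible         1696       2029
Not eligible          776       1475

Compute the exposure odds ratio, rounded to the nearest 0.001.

1.589

Cells: a = 1696, b = 2029, c = 776, d = 1475.
OR = (a·d)/(b·c) = (1696 × 1475) / (2029 × 776) = 2501600 / 1574504 = 1.58882
The odds of chronic absenteeism are about 1.59 times as high in the fsm-eligible group.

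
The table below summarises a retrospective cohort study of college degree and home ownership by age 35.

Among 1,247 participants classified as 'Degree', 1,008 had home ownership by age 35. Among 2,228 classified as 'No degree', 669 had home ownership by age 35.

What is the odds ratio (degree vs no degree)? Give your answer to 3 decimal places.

From the description: a = 1008, b = 239, c = 669, d = 1559.
OR = (a·d)/(b·c) = (1008 × 1559) / (239 × 669) = 1571472 / 159891 = 9.82840
The odds of home ownership by age 35 are about 9.83 times as high in the degree group.

9.828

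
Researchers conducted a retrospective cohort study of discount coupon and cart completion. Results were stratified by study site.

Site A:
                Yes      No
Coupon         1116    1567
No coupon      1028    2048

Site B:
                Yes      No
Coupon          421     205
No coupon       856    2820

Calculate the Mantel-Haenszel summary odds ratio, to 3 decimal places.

2.099

OR_MH = Σ(aᵢdᵢ/nᵢ) / Σ(bᵢcᵢ/nᵢ), where nᵢ is the stratum total.
Stratum 1 (Site A): n = 5759; a·d/n = 1116·2048/5759 = 396.8689; b·c/n = 1567·1028/5759 = 279.7145
Stratum 2 (Site B): n = 4302; a·d/n = 421·2820/4302 = 275.9693; b·c/n = 205·856/4302 = 40.7903
OR_MH = (396.8689 + 275.9693) / (279.7145 + 40.7903) = 672.8382 / 320.5049 = 2.09931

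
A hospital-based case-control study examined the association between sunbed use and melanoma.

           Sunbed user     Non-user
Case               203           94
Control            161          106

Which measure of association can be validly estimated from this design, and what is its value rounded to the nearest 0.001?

1.422

Reading the table with exposure as columns: a = 203 (Sunbed user, case), b = 161 (Sunbed user, non-case), c = 94 (Non-user, case), d = 106.
This is a hospital-based case-control study: participants were sampled on outcome status, so risks in the source population cannot be estimated directly — relative risk is not valid here. The odds ratio is the appropriate measure.
OR = (a·d)/(b·c) = (203 × 106) / (161 × 94) = 21518 / 15134 = 1.42183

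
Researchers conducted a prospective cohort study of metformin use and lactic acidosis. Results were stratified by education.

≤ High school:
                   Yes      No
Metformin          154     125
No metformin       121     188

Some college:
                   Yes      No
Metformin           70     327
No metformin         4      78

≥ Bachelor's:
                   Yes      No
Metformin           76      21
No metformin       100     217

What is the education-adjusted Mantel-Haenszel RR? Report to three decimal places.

RR_MH = Σ(aᵢ·n₀ᵢ/nᵢ) / Σ(cᵢ·n₁ᵢ/nᵢ), with n₁ᵢ = aᵢ+bᵢ (exposed), n₀ᵢ = cᵢ+dᵢ (unexposed), nᵢ = n₁ᵢ+n₀ᵢ.
Stratum 1 (≤ High school): n₁ = 279, n₀ = 309, n = 588; a·n₀/n = 154·309/588 = 80.9286; c·n₁/n = 121·279/588 = 57.4133
Stratum 2 (Some college): n₁ = 397, n₀ = 82, n = 479; a·n₀/n = 70·82/479 = 11.9833; c·n₁/n = 4·397/479 = 3.3152
Stratum 3 (≥ Bachelor's): n₁ = 97, n₀ = 317, n = 414; a·n₀/n = 76·317/414 = 58.1932; c·n₁/n = 100·97/414 = 23.4300
RR_MH = (80.9286 + 11.9833 + 58.1932) / (57.4133 + 3.3152 + 23.4300) = 151.1051 / 84.1585 = 1.79548

1.795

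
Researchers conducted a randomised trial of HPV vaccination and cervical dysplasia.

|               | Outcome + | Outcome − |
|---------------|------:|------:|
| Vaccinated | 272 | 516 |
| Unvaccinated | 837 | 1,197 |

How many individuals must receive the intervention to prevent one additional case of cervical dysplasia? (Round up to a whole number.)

16

Risk in treated group = 272/788 = 0.34518; risk in control = 837/2034 = 0.41150.
Absolute risk reduction = 0.41150 − 0.34518 = 0.06633
NNT = 1 / ARR = 1 / 0.06633 = 15.077 → round up → 16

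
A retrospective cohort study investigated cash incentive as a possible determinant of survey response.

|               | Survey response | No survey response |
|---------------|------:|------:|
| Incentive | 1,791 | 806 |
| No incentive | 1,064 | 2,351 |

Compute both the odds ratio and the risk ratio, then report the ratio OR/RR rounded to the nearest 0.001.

Cells: a = 1791, b = 806, c = 1064, d = 2351.
OR = (1791·2351)/(806·1064) = 4210641/857584 = 4.90989
Risk in exposed = 1791/2597 = 0.68964; risk in unexposed = 1064/3415 = 0.31157; RR = 2.21347
OR/RR = 4.90989 / 2.21347 = 2.21819
The outcome is not rare, so the OR lies further from 1 than the RR.

2.218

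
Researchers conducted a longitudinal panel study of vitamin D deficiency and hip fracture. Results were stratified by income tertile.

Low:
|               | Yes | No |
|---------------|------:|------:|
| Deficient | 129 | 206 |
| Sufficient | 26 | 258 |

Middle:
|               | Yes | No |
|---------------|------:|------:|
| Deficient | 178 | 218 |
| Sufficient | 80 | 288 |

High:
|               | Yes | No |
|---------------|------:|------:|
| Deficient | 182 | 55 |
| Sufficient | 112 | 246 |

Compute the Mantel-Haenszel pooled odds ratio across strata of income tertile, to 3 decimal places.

4.688

OR_MH = Σ(aᵢdᵢ/nᵢ) / Σ(bᵢcᵢ/nᵢ), where nᵢ is the stratum total.
Stratum 1 (Low): n = 619; a·d/n = 129·258/619 = 53.7674; b·c/n = 206·26/619 = 8.6527
Stratum 2 (Middle): n = 764; a·d/n = 178·288/764 = 67.0995; b·c/n = 218·80/764 = 22.8272
Stratum 3 (High): n = 595; a·d/n = 182·246/595 = 75.2471; b·c/n = 55·112/595 = 10.3529
OR_MH = (53.7674 + 67.0995 + 75.2471) / (8.6527 + 22.8272 + 10.3529) = 196.1139 / 41.8328 = 4.68804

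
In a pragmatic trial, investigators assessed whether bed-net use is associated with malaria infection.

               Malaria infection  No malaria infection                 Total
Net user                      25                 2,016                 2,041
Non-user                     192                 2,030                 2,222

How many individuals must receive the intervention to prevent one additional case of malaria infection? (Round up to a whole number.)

Risk in treated group = 25/2041 = 0.01225; risk in control = 192/2222 = 0.08641.
Absolute risk reduction = 0.08641 − 0.01225 = 0.07416
NNT = 1 / ARR = 1 / 0.07416 = 13.484 → round up → 14

14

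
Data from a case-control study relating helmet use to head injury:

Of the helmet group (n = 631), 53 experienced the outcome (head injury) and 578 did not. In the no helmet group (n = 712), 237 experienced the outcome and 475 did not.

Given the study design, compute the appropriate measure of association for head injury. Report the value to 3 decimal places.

From the description: a = 53, b = 578, c = 237, d = 475.
This is a case-control study: participants were sampled on outcome status, so risks in the source population cannot be estimated directly — relative risk is not valid here. The odds ratio is the appropriate measure.
OR = (a·d)/(b·c) = (53 × 475) / (578 × 237) = 25175 / 136986 = 0.18378

0.184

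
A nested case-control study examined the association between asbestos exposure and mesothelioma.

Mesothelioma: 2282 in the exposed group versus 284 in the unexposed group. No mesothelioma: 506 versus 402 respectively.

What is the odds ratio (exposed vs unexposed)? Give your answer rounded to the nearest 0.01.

From the description: a = 2282, b = 506, c = 284, d = 402.
OR = (a·d)/(b·c) = (2282 × 402) / (506 × 284) = 917364 / 143704 = 6.38371
The odds of mesothelioma are about 6.38 times as high in the exposed group.

6.38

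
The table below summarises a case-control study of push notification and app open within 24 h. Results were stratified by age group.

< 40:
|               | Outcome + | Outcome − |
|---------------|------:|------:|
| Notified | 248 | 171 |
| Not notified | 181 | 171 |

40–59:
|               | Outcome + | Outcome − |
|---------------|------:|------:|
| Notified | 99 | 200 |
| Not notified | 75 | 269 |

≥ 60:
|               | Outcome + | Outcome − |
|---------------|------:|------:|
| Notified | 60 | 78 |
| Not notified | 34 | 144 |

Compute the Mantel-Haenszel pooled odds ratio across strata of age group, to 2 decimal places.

OR_MH = Σ(aᵢdᵢ/nᵢ) / Σ(bᵢcᵢ/nᵢ), where nᵢ is the stratum total.
Stratum 1 (< 40): n = 771; a·d/n = 248·171/771 = 55.0039; b·c/n = 171·181/771 = 40.1440
Stratum 2 (40–59): n = 643; a·d/n = 99·269/643 = 41.4168; b·c/n = 200·75/643 = 23.3281
Stratum 3 (≥ 60): n = 316; a·d/n = 60·144/316 = 27.3418; b·c/n = 78·34/316 = 8.3924
OR_MH = (55.0039 + 41.4168 + 27.3418) / (40.1440 + 23.3281 + 8.3924) = 123.7625 / 71.8645 = 1.72216

1.72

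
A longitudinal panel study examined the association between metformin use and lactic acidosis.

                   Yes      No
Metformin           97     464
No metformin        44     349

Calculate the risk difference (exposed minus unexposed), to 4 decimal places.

Cells: a = 97, b = 464, c = 44, d = 349.
Risk in exposed = 97/561 = 0.172906; risk in unexposed = 44/393 = 0.111959.
Risk difference = 0.172906 − 0.111959 = 0.060946

0.0609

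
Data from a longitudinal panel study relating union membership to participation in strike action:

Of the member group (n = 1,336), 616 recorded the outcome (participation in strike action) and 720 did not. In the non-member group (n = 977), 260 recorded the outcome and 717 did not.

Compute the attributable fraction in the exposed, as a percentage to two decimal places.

From the description: a = 616, b = 720, c = 260, d = 717.
Risk in exposed = 616/1336 = 0.46108; risk in unexposed = 260/977 = 0.26612.
RR = 0.46108/0.26612 = 1.73259
AR% = (RR − 1)/RR × 100 = (1.73259 − 1)/1.73259 × 100 = 42.2829%

42.28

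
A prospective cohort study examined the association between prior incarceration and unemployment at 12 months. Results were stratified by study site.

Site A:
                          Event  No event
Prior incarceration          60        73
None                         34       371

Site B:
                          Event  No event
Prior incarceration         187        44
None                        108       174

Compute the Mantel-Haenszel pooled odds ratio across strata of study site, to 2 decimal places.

OR_MH = Σ(aᵢdᵢ/nᵢ) / Σ(bᵢcᵢ/nᵢ), where nᵢ is the stratum total.
Stratum 1 (Site A): n = 538; a·d/n = 60·371/538 = 41.3755; b·c/n = 73·34/538 = 4.6134
Stratum 2 (Site B): n = 513; a·d/n = 187·174/513 = 63.4269; b·c/n = 44·108/513 = 9.2632
OR_MH = (41.3755 + 63.4269) / (4.6134 + 9.2632) = 104.8024 / 13.8765 = 7.55248

7.55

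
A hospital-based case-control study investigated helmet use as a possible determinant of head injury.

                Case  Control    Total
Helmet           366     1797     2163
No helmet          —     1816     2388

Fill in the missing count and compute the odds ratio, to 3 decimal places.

The missing cell is in the unexposed row: 2388 − 1816 = 572.
So a = 366, b = 1797, c = 572, d = 1816.
OR = (a·d)/(b·c) = (366 × 1816) / (1797 × 572) = 664656 / 1027884 = 0.64663

0.647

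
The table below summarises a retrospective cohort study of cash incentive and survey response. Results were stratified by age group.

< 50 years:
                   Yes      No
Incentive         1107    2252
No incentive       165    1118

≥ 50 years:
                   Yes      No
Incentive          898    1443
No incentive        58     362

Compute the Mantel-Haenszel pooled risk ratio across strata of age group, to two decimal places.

RR_MH = Σ(aᵢ·n₀ᵢ/nᵢ) / Σ(cᵢ·n₁ᵢ/nᵢ), with n₁ᵢ = aᵢ+bᵢ (exposed), n₀ᵢ = cᵢ+dᵢ (unexposed), nᵢ = n₁ᵢ+n₀ᵢ.
Stratum 1 (< 50 years): n₁ = 3359, n₀ = 1283, n = 4642; a·n₀/n = 1107·1283/4642 = 305.9632; c·n₁/n = 165·3359/4642 = 119.3957
Stratum 2 (≥ 50 years): n₁ = 2341, n₀ = 420, n = 2761; a·n₀/n = 898·420/2761 = 136.6027; c·n₁/n = 58·2341/2761 = 49.1771
RR_MH = (305.9632 + 136.6027) / (119.3957 + 49.1771) = 442.5658 / 168.5728 = 2.62537

2.63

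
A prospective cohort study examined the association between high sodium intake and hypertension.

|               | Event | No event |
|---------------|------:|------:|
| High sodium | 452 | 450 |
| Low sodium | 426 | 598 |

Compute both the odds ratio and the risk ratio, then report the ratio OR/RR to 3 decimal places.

Cells: a = 452, b = 450, c = 426, d = 598.
OR = (452·598)/(450·426) = 270296/191700 = 1.40999
Risk in exposed = 452/902 = 0.50111; risk in unexposed = 426/1024 = 0.41602; RR = 1.20454
OR/RR = 1.40999 / 1.20454 = 1.17056
The outcome is not rare, so the OR lies further from 1 than the RR.

1.171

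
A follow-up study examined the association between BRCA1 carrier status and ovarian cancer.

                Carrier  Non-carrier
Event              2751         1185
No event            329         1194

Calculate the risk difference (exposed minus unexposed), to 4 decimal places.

0.3951

Reading the table with exposure as columns: a = 2751 (Carrier, case), b = 329 (Carrier, non-case), c = 1185 (Non-carrier, case), d = 1194.
Risk in exposed = 2751/3080 = 0.893182; risk in unexposed = 1185/2379 = 0.498108.
Risk difference = 0.893182 − 0.498108 = 0.395073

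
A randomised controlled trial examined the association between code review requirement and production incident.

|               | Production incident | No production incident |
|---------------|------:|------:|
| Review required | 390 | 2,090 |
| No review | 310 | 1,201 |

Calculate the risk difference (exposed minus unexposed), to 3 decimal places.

Cells: a = 390, b = 2090, c = 310, d = 1201.
Risk in exposed = 390/2480 = 0.157258; risk in unexposed = 310/1511 = 0.205162.
Risk difference = 0.157258 − 0.205162 = -0.047904

-0.048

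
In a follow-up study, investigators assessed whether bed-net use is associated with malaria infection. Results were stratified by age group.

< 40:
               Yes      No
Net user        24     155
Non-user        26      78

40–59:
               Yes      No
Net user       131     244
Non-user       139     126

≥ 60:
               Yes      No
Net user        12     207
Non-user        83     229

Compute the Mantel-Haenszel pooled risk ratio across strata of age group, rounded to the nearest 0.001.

0.531

RR_MH = Σ(aᵢ·n₀ᵢ/nᵢ) / Σ(cᵢ·n₁ᵢ/nᵢ), with n₁ᵢ = aᵢ+bᵢ (exposed), n₀ᵢ = cᵢ+dᵢ (unexposed), nᵢ = n₁ᵢ+n₀ᵢ.
Stratum 1 (< 40): n₁ = 179, n₀ = 104, n = 283; a·n₀/n = 24·104/283 = 8.8198; c·n₁/n = 26·179/283 = 16.4452
Stratum 2 (40–59): n₁ = 375, n₀ = 265, n = 640; a·n₀/n = 131·265/640 = 54.2422; c·n₁/n = 139·375/640 = 81.4453
Stratum 3 (≥ 60): n₁ = 219, n₀ = 312, n = 531; a·n₀/n = 12·312/531 = 7.0508; c·n₁/n = 83·219/531 = 34.2316
RR_MH = (8.8198 + 54.2422 + 7.0508) / (16.4452 + 81.4453 + 34.2316) = 70.1128 / 132.1222 = 0.53067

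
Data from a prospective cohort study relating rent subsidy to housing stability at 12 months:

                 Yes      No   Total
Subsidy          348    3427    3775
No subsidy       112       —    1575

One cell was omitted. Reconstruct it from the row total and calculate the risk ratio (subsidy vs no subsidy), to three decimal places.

The missing cell is in the unexposed row: 1575 − 112 = 1463.
So a = 348, b = 3427, c = 112, d = 1463.
RR = [a/(a+b)] / [c/(c+d)] = (348/3775) / (112/1575) = 0.09219/0.07111 = 1.29636

1.296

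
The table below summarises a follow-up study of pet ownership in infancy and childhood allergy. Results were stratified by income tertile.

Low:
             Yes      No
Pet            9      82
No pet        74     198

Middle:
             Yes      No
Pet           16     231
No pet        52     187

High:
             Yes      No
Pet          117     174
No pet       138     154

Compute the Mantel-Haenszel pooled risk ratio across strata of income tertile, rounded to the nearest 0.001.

RR_MH = Σ(aᵢ·n₀ᵢ/nᵢ) / Σ(cᵢ·n₁ᵢ/nᵢ), with n₁ᵢ = aᵢ+bᵢ (exposed), n₀ᵢ = cᵢ+dᵢ (unexposed), nᵢ = n₁ᵢ+n₀ᵢ.
Stratum 1 (Low): n₁ = 91, n₀ = 272, n = 363; a·n₀/n = 9·272/363 = 6.7438; c·n₁/n = 74·91/363 = 18.5510
Stratum 2 (Middle): n₁ = 247, n₀ = 239, n = 486; a·n₀/n = 16·239/486 = 7.8683; c·n₁/n = 52·247/486 = 26.4280
Stratum 3 (High): n₁ = 291, n₀ = 292, n = 583; a·n₀/n = 117·292/583 = 58.6003; c·n₁/n = 138·291/583 = 68.8816
RR_MH = (6.7438 + 7.8683 + 58.6003) / (18.5510 + 26.4280 + 68.8816) = 73.2125 / 113.8606 = 0.64300

0.643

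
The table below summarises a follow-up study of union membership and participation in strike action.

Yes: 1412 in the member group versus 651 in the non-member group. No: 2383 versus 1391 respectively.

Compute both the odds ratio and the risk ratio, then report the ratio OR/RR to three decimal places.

1.085

From the description: a = 1412, b = 2383, c = 651, d = 1391.
OR = (1412·1391)/(2383·651) = 1964092/1551333 = 1.26607
Risk in exposed = 1412/3795 = 0.37207; risk in unexposed = 651/2042 = 0.31881; RR = 1.16707
OR/RR = 1.26607 / 1.16707 = 1.08482
The outcome is not rare, so the OR lies further from 1 than the RR.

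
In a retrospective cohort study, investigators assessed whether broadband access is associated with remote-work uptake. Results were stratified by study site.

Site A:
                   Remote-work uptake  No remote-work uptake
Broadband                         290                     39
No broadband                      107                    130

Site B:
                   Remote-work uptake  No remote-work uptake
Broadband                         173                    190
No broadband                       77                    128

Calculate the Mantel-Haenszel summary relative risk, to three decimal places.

RR_MH = Σ(aᵢ·n₀ᵢ/nᵢ) / Σ(cᵢ·n₁ᵢ/nᵢ), with n₁ᵢ = aᵢ+bᵢ (exposed), n₀ᵢ = cᵢ+dᵢ (unexposed), nᵢ = n₁ᵢ+n₀ᵢ.
Stratum 1 (Site A): n₁ = 329, n₀ = 237, n = 566; a·n₀/n = 290·237/566 = 121.4311; c·n₁/n = 107·329/566 = 62.1961
Stratum 2 (Site B): n₁ = 363, n₀ = 205, n = 568; a·n₀/n = 173·205/568 = 62.4384; c·n₁/n = 77·363/568 = 49.2095
RR_MH = (121.4311 + 62.4384) / (62.1961 + 49.2095) = 183.8695 / 111.4056 = 1.65045

1.650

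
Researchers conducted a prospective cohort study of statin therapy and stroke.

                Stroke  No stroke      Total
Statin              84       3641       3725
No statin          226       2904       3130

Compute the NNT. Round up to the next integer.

Risk in treated group = 84/3725 = 0.02255; risk in control = 226/3130 = 0.07220.
Absolute risk reduction = 0.07220 − 0.02255 = 0.04965
NNT = 1 / ARR = 1 / 0.04965 = 20.139 → round up → 21

21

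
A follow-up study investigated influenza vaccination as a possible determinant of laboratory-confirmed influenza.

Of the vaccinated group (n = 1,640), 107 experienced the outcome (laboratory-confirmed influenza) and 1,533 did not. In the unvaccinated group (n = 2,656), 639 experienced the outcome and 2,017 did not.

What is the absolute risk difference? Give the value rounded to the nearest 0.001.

From the description: a = 107, b = 1533, c = 639, d = 2017.
Risk in exposed = 107/1640 = 0.065244; risk in unexposed = 639/2656 = 0.240587.
Risk difference = 0.065244 − 0.240587 = -0.175343

-0.175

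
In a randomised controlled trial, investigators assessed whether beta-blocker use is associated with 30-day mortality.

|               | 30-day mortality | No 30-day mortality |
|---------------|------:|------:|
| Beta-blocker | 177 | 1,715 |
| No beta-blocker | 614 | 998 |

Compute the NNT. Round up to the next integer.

Risk in treated group = 177/1892 = 0.09355; risk in control = 614/1612 = 0.38089.
Absolute risk reduction = 0.38089 − 0.09355 = 0.28734
NNT = 1 / ARR = 1 / 0.28734 = 3.480 → round up → 4

4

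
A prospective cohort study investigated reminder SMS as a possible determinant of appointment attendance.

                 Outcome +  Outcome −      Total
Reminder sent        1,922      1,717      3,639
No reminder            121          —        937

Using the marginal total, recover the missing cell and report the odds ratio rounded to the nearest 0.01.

The missing cell is in the unexposed row: 937 − 121 = 816.
So a = 1922, b = 1717, c = 121, d = 816.
OR = (a·d)/(b·c) = (1922 × 816) / (1717 × 121) = 1568352 / 207757 = 7.54897

7.55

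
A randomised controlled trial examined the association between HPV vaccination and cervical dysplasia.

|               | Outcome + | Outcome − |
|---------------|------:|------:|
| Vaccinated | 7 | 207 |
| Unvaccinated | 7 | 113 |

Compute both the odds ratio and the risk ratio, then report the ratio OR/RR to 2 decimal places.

0.97

Cells: a = 7, b = 207, c = 7, d = 113.
OR = (7·113)/(207·7) = 791/1449 = 0.54589
Risk in exposed = 7/214 = 0.03271; risk in unexposed = 7/120 = 0.05833; RR = 0.56075
OR/RR = 0.54589 / 0.56075 = 0.97351
The outcome is rare in both groups, so OR ≈ RR (ratio near 1).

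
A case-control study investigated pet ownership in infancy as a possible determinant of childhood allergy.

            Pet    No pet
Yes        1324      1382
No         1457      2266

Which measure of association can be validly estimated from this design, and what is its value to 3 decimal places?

1.490

Reading the table with exposure as columns: a = 1324 (Pet, case), b = 1457 (Pet, non-case), c = 1382 (No pet, case), d = 2266.
This is a case-control study: participants were sampled on outcome status, so risks in the source population cannot be estimated directly — relative risk is not valid here. The odds ratio is the appropriate measure.
OR = (a·d)/(b·c) = (1324 × 2266) / (1457 × 1382) = 3000184 / 2013574 = 1.48998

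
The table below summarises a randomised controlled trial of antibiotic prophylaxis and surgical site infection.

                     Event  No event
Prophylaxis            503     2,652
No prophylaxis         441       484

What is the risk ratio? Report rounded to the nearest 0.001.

Cells: a = 503, b = 2652, c = 441, d = 484.
Risk in exposed = 503/3155 = 0.15943; risk in unexposed = 441/925 = 0.47676.
RR = 0.15943 / 0.47676 = 0.33440
The risk is 67% lower among the exposed than among the unexposed.

0.334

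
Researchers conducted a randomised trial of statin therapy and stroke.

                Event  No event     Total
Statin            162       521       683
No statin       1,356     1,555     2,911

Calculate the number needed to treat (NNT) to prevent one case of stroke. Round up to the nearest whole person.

Risk in treated group = 162/683 = 0.23719; risk in control = 1356/2911 = 0.46582.
Absolute risk reduction = 0.46582 − 0.23719 = 0.22863
NNT = 1 / ARR = 1 / 0.22863 = 4.374 → round up → 5

5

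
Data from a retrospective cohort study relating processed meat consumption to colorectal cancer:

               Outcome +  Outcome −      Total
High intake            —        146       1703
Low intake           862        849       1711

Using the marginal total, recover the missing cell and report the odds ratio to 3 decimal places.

The missing cell is in the exposed row: 1703 − 146 = 1557.
So a = 1557, b = 146, c = 862, d = 849.
OR = (a·d)/(b·c) = (1557 × 849) / (146 × 862) = 1321893 / 125852 = 10.50355

10.504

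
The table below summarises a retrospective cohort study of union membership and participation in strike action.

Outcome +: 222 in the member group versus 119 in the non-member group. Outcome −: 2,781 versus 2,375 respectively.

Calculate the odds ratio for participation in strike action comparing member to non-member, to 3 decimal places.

From the description: a = 222, b = 2781, c = 119, d = 2375.
OR = (a·d)/(b·c) = (222 × 2375) / (2781 × 119) = 527250 / 330939 = 1.59319
The odds of participation in strike action are about 1.59 times as high in the member group.

1.593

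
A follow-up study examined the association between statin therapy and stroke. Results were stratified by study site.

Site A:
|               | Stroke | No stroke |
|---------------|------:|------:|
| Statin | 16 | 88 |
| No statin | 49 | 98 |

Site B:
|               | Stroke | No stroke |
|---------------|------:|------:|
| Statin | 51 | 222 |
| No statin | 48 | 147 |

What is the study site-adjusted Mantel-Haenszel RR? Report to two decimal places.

0.63

RR_MH = Σ(aᵢ·n₀ᵢ/nᵢ) / Σ(cᵢ·n₁ᵢ/nᵢ), with n₁ᵢ = aᵢ+bᵢ (exposed), n₀ᵢ = cᵢ+dᵢ (unexposed), nᵢ = n₁ᵢ+n₀ᵢ.
Stratum 1 (Site A): n₁ = 104, n₀ = 147, n = 251; a·n₀/n = 16·147/251 = 9.3705; c·n₁/n = 49·104/251 = 20.3028
Stratum 2 (Site B): n₁ = 273, n₀ = 195, n = 468; a·n₀/n = 51·195/468 = 21.2500; c·n₁/n = 48·273/468 = 28.0000
RR_MH = (9.3705 + 21.2500) / (20.3028 + 28.0000) = 30.6205 / 48.3028 = 0.63393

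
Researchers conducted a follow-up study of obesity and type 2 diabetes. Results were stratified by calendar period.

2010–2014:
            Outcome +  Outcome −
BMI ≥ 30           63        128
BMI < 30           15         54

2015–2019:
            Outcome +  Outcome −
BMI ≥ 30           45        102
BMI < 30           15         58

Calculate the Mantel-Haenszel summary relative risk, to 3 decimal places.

RR_MH = Σ(aᵢ·n₀ᵢ/nᵢ) / Σ(cᵢ·n₁ᵢ/nᵢ), with n₁ᵢ = aᵢ+bᵢ (exposed), n₀ᵢ = cᵢ+dᵢ (unexposed), nᵢ = n₁ᵢ+n₀ᵢ.
Stratum 1 (2010–2014): n₁ = 191, n₀ = 69, n = 260; a·n₀/n = 63·69/260 = 16.7192; c·n₁/n = 15·191/260 = 11.0192
Stratum 2 (2015–2019): n₁ = 147, n₀ = 73, n = 220; a·n₀/n = 45·73/220 = 14.9318; c·n₁/n = 15·147/220 = 10.0227
RR_MH = (16.7192 + 14.9318) / (11.0192 + 10.0227) = 31.6510 / 21.0420 = 1.50419

1.504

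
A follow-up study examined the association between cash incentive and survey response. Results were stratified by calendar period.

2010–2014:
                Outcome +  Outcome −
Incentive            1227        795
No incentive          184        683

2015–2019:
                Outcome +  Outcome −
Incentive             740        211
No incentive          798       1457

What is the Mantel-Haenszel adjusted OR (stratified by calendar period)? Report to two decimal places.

6.07

OR_MH = Σ(aᵢdᵢ/nᵢ) / Σ(bᵢcᵢ/nᵢ), where nᵢ is the stratum total.
Stratum 1 (2010–2014): n = 2889; a·d/n = 1227·683/2889 = 290.0800; b·c/n = 795·184/2889 = 50.6334
Stratum 2 (2015–2019): n = 3206; a·d/n = 740·1457/3206 = 336.3007; b·c/n = 211·798/3206 = 52.5197
OR_MH = (290.0800 + 336.3007) / (50.6334 + 52.5197) = 626.3806 / 103.1531 = 6.07234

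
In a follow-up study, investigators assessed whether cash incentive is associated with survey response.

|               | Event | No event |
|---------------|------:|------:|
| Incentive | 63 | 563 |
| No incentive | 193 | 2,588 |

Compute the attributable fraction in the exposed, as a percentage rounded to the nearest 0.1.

Cells: a = 63, b = 563, c = 193, d = 2588.
Risk in exposed = 63/626 = 0.10064; risk in unexposed = 193/2781 = 0.06940.
RR = 0.10064/0.06940 = 1.45014
AR% = (RR − 1)/RR × 100 = (1.45014 − 1)/1.45014 × 100 = 31.0411%

31.0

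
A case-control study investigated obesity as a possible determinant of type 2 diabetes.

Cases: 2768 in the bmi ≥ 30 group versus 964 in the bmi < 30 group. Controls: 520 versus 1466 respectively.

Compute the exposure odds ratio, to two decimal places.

From the description: a = 2768, b = 520, c = 964, d = 1466.
OR = (a·d)/(b·c) = (2768 × 1466) / (520 × 964) = 4057888 / 501280 = 8.09505
The odds of type 2 diabetes are about 8.10 times as high in the bmi ≥ 30 group.

8.10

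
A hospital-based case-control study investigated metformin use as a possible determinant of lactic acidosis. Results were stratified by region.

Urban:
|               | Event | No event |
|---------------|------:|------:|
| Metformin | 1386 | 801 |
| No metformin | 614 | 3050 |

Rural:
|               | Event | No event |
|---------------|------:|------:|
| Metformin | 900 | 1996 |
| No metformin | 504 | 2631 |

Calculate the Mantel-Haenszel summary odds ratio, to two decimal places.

OR_MH = Σ(aᵢdᵢ/nᵢ) / Σ(bᵢcᵢ/nᵢ), where nᵢ is the stratum total.
Stratum 1 (Urban): n = 5851; a·d/n = 1386·3050/5851 = 722.4919; b·c/n = 801·614/5851 = 84.0564
Stratum 2 (Rural): n = 6031; a·d/n = 900·2631/6031 = 392.6215; b·c/n = 1996·504/6031 = 166.8022
OR_MH = (722.4919 + 392.6215) / (84.0564 + 166.8022) = 1115.1133 / 250.8586 = 4.44519

4.45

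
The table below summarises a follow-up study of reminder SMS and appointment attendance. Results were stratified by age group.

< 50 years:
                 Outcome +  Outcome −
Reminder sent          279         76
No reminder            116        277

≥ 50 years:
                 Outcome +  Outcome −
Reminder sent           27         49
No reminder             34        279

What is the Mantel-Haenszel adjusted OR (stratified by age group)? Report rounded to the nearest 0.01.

OR_MH = Σ(aᵢdᵢ/nᵢ) / Σ(bᵢcᵢ/nᵢ), where nᵢ is the stratum total.
Stratum 1 (< 50 years): n = 748; a·d/n = 279·277/748 = 103.3195; b·c/n = 76·116/748 = 11.7861
Stratum 2 (≥ 50 years): n = 389; a·d/n = 27·279/389 = 19.3650; b·c/n = 49·34/389 = 4.2828
OR_MH = (103.3195 + 19.3650) / (11.7861 + 4.2828) = 122.6846 / 16.0689 = 7.63492

7.63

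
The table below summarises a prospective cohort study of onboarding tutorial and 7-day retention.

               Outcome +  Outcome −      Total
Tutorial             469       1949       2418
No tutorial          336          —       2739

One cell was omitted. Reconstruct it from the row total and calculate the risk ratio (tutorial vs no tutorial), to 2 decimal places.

The missing cell is in the unexposed row: 2739 − 336 = 2403.
So a = 469, b = 1949, c = 336, d = 2403.
RR = [a/(a+b)] / [c/(c+d)] = (469/2418) / (336/2739) = 0.19396/0.12267 = 1.58114

1.58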